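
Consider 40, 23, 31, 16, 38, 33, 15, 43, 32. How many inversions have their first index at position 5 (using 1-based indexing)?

The element at index 5 is 38.
Elements after it: 33, 15, 43, 32
Those smaller than 38: 33, 15, 32

3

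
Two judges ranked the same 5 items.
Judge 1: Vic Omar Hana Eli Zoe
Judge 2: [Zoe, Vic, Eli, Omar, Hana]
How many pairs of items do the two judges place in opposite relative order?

Assign each item its position (1..5) in the first ordering, then rewrite the second ordering as that position sequence:
positions: Vic→1, Omar→2, Hana→3, Eli→4, Zoe→5
second ordering as positions: [5, 1, 4, 2, 3]
Discordant pairs = inversions in this position sequence.
5: 1, 4, 2, 3 → 4
1: 0
4: 2, 3 → 2
2: 0
3: 0
Total: 4 + 0 + 2 + 0 + 0 = 6

Discordant pairs: 6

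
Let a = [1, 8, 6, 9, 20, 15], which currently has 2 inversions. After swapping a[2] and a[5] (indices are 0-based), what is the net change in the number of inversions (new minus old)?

Positions 2 and 5 hold 6 and 15; after swapping, the array is [1, 8, 15, 9, 20, 6].
For each element, count later entries that are smaller:
1: 0
8: 1
15: 2
9: 1
20: 1
6: 0
Sum: 0 + 1 + 2 + 1 + 1 + 0 = 5
Change: 5 − 2 = +3

+3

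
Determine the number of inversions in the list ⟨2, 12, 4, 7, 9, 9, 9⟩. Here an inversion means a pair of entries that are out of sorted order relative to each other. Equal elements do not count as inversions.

5

Inversion pairs (indices are 1-based):
(2,3): 12 > 4
(2,4): 12 > 7
(2,5): 12 > 9
(2,6): 12 > 9
(2,7): 12 > 9
That's 5 pairs.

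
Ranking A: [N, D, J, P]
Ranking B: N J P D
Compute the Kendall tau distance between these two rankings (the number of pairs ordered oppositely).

Assign each item its position (1..4) in the first ordering, then rewrite the second ordering as that position sequence:
positions: N→1, D→2, J→3, P→4
second ordering as positions: [1, 3, 4, 2]
Discordant pairs = inversions in this position sequence.
1: 0
3: 2 → 1
4: 2 → 1
2: 0
Total: 0 + 1 + 1 + 0 = 2

There are 2 discordant pairs.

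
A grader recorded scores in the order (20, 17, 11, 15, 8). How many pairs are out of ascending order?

9

Sweep left to right; for each value list the smaller values that follow it:
20 → 17, 11, 15, 8 → 4
17 → 11, 15, 8 → 3
11 → 8 → 1
15 → 8 → 1
8 → none → 0
Sum: 4 + 3 + 1 + 1 + 0 = 9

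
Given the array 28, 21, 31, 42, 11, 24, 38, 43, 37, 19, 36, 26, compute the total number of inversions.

31

Element-by-element contributions:
28 → 21, 11, 24, 19, 26 → 5
21 → 11, 19 → 2
31 → 11, 24, 19, 26 → 4
42 → 11, 24, 38, 37, 19, 36, 26 → 7
11 → none → 0
24 → 19 → 1
38 → 37, 19, 36, 26 → 4
43 → 37, 19, 36, 26 → 4
37 → 19, 36, 26 → 3
19 → none → 0
36 → 26 → 1
26 → none → 0
Sum: 5 + 2 + 4 + 7 + 0 + 1 + 4 + 4 + 3 + 0 + 1 + 0 = 31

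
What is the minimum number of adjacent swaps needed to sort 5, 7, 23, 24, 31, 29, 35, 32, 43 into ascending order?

The minimum number of adjacent swaps to sort an array equals its inversion count, since every such swap removes exactly one inversion.
Count inversions — for each element, later elements that are smaller:
5: none → 0
7: none → 0
23: none → 0
24: none → 0
31: 29 → 1
29: none → 0
35: 32 → 1
32: none → 0
43: none → 0
Total inversions: 0 + 0 + 0 + 0 + 1 + 0 + 1 + 0 + 0 = 2

2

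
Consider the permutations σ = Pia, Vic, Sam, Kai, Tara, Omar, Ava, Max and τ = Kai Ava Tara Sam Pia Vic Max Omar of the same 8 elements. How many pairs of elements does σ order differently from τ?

14 discordant pairs

Assign each item its position (1..8) in the first ordering, then rewrite the second ordering as that position sequence:
positions: Pia→1, Vic→2, Sam→3, Kai→4, Tara→5, Omar→6, Ava→7, Max→8
second ordering as positions: [4, 7, 5, 3, 1, 2, 8, 6]
Discordant pairs = inversions in this position sequence.
4: 3, 1, 2 → 3
7: 5, 3, 1, 2, 6 → 5
5: 3, 1, 2 → 3
3: 1, 2 → 2
1: 0
2: 0
8: 6 → 1
6: 0
Total: 3 + 5 + 3 + 2 + 0 + 0 + 1 + 0 = 14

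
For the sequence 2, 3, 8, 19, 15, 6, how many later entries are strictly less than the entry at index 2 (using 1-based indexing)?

The element at index 2 is 3.
Elements after it: 8, 19, 15, 6
None of them are smaller than 3.

0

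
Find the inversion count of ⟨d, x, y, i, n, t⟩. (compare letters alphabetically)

6 out-of-order pairs

Sweep left to right; for each value list the smaller values that follow it:
d: 0
x: 3
y: 3
i: 0
n: 0
t: 0
Sum: 0 + 3 + 3 + 0 + 0 + 0 = 6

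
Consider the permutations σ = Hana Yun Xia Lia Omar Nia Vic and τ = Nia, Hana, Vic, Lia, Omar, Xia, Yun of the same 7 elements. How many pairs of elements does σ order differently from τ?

14

Assign each item its position (1..7) in the first ordering, then rewrite the second ordering as that position sequence:
positions: Hana→1, Yun→2, Xia→3, Lia→4, Omar→5, Nia→6, Vic→7
second ordering as positions: [6, 1, 7, 4, 5, 3, 2]
Discordant pairs = inversions in this position sequence.
6: 1, 4, 5, 3, 2 → 5
1: 0
7: 4, 5, 3, 2 → 4
4: 3, 2 → 2
5: 3, 2 → 2
3: 2 → 1
2: 0
Total: 5 + 0 + 4 + 2 + 2 + 1 + 0 = 14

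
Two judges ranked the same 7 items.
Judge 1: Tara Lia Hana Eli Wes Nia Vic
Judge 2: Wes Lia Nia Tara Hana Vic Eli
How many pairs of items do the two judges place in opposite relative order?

Assign each item its position (1..7) in the first ordering, then rewrite the second ordering as that position sequence:
positions: Tara→1, Lia→2, Hana→3, Eli→4, Wes→5, Nia→6, Vic→7
second ordering as positions: [5, 2, 6, 1, 3, 7, 4]
Discordant pairs = inversions in this position sequence.
5: 2, 1, 3, 4 → 4
2: 1 → 1
6: 1, 3, 4 → 3
1: 0
3: 0
7: 4 → 1
4: 0
Total: 4 + 1 + 3 + 0 + 0 + 1 + 0 = 9

9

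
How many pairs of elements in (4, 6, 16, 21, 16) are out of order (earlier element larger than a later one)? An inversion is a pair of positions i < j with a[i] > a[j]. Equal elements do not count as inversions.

1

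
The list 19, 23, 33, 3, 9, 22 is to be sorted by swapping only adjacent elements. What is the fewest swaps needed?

8

Minimum adjacent swaps = number of inversions (each swap of adjacent out-of-order elements removes one inversion and no swap can remove more).
Count inversions — for each element, later elements that are smaller:
19: 3, 9 → 2
23: 3, 9, 22 → 3
33: 3, 9, 22 → 3
3: none → 0
9: none → 0
22: none → 0
Total inversions: 2 + 3 + 3 + 0 + 0 + 0 = 8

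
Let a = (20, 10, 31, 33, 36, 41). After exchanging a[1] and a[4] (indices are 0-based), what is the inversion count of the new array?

Positions 1 and 4 hold 10 and 36; after swapping, the array is [20, 36, 31, 33, 10, 41].
Count, for each position, how many later elements it exceeds:
20 → 10 → 1
36 → 31, 33, 10 → 3
31 → 10 → 1
33 → 10 → 1
10 → none → 0
41 → none → 0
Sum: 1 + 3 + 1 + 1 + 0 + 0 = 6

6 inversions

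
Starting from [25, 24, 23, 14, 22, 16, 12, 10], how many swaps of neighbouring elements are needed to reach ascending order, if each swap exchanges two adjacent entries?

Swaps: 26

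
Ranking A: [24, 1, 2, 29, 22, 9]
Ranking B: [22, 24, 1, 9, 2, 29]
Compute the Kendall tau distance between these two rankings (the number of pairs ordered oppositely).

Assign each item its position (1..6) in the first ordering, then rewrite the second ordering as that position sequence:
positions: 24→1, 1→2, 2→3, 29→4, 22→5, 9→6
second ordering as positions: [5, 1, 2, 6, 3, 4]
Discordant pairs = inversions in this position sequence.
5: 1, 2, 3, 4 → 4
1: 0
2: 0
6: 3, 4 → 2
3: 0
4: 0
Total: 4 + 0 + 0 + 2 + 0 + 0 = 6

There are 6 discordant pairs.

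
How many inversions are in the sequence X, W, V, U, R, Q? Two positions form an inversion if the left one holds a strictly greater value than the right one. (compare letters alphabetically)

15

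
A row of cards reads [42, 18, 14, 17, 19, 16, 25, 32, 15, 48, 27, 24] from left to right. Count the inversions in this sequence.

27

Element-by-element contributions:
42: 10
18: 4
14: 0
17: 2
19: 2
16: 1
25: 2
32: 3
15: 0
48: 2
27: 1
24: 0
Sum: 10 + 4 + 0 + 2 + 2 + 1 + 2 + 3 + 0 + 2 + 1 + 0 = 27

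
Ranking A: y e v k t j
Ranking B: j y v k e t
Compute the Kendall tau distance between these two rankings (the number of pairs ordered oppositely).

There are 7 discordant pairs.

Assign each item its position (1..6) in the first ordering, then rewrite the second ordering as that position sequence:
positions: y→1, e→2, v→3, k→4, t→5, j→6
second ordering as positions: [6, 1, 3, 4, 2, 5]
Discordant pairs = inversions in this position sequence.
6: 1, 3, 4, 2, 5 → 5
1: 0
3: 2 → 1
4: 2 → 1
2: 0
5: 0
Total: 5 + 0 + 1 + 1 + 0 + 0 = 7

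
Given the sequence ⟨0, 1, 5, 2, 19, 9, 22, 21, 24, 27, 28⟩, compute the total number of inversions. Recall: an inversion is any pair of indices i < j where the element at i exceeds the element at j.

3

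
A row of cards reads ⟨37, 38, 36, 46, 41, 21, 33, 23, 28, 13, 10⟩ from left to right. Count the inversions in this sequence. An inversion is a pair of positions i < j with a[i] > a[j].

44

Count, for each position, how many later elements it exceeds:
37: 7
38: 7
36: 6
46: 7
41: 6
21: 2
33: 4
23: 2
28: 2
13: 1
10: 0
Sum: 7 + 7 + 6 + 7 + 6 + 2 + 4 + 2 + 2 + 1 + 0 = 44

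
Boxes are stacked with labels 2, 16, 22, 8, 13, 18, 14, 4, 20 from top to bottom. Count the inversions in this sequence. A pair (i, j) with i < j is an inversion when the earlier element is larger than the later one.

15

Sweep left to right; for each value list the smaller values that follow it:
2 → none → 0
16 → 8, 13, 14, 4 → 4
22 → 8, 13, 18, 14, 4, 20 → 6
8 → 4 → 1
13 → 4 → 1
18 → 14, 4 → 2
14 → 4 → 1
4 → none → 0
20 → none → 0
Sum: 0 + 4 + 6 + 1 + 1 + 2 + 1 + 0 + 0 = 15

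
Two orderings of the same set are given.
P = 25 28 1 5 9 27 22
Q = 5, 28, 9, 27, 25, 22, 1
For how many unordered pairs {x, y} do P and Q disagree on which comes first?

9

Assign each item its position (1..7) in the first ordering, then rewrite the second ordering as that position sequence:
positions: 25→1, 28→2, 1→3, 5→4, 9→5, 27→6, 22→7
second ordering as positions: [4, 2, 5, 6, 1, 7, 3]
Discordant pairs = inversions in this position sequence.
4: 2, 1, 3 → 3
2: 1 → 1
5: 1, 3 → 2
6: 1, 3 → 2
1: 0
7: 3 → 1
3: 0
Total: 3 + 1 + 2 + 2 + 0 + 1 + 0 = 9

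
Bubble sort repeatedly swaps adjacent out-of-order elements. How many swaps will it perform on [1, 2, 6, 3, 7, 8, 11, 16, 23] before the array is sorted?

Swaps: 1

Minimum adjacent swaps = number of inversions (each swap of adjacent out-of-order elements removes one inversion and no swap can remove more).
Count inversions — for each element, later elements that are smaller:
1: none → 0
2: none → 0
6: 3 → 1
3: none → 0
7: none → 0
8: none → 0
11: none → 0
16: none → 0
23: none → 0
Total inversions: 0 + 0 + 1 + 0 + 0 + 0 + 0 + 0 + 0 = 1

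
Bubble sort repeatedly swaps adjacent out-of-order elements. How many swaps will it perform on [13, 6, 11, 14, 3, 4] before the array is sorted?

10 adjacent swaps

Minimum adjacent swaps = number of inversions (each swap of adjacent out-of-order elements removes one inversion and no swap can remove more).
Count inversions — for each element, later elements that are smaller:
13: 6, 11, 3, 4 → 4
6: 3, 4 → 2
11: 3, 4 → 2
14: 3, 4 → 2
3: none → 0
4: none → 0
Total inversions: 4 + 2 + 2 + 2 + 0 + 0 = 10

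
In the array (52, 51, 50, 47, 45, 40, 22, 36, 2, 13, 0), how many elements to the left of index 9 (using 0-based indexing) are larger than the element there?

8 such elements

The element at index 9 is 13.
Elements before it: 52, 51, 50, 47, 45, 40, 22, 36, 2
Those larger than 13: 52, 51, 50, 47, 45, 40, 22, 36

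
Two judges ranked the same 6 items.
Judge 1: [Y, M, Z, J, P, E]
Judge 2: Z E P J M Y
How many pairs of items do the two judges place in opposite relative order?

12

Assign each item its position (1..6) in the first ordering, then rewrite the second ordering as that position sequence:
positions: Y→1, M→2, Z→3, J→4, P→5, E→6
second ordering as positions: [3, 6, 5, 4, 2, 1]
Discordant pairs = inversions in this position sequence.
3: 2, 1 → 2
6: 5, 4, 2, 1 → 4
5: 4, 2, 1 → 3
4: 2, 1 → 2
2: 1 → 1
1: 0
Total: 2 + 4 + 3 + 2 + 1 + 0 = 12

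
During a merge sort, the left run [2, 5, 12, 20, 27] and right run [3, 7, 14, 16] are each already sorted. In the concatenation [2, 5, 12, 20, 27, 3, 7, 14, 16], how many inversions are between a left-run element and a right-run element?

For each element r of the right run, count left-run elements greater than r:
r = 3: 5, 12, 20, 27 → 4
r = 7: 12, 20, 27 → 3
r = 14: 20, 27 → 2
r = 16: 20, 27 → 2
Cross-inversions: 4 + 3 + 2 + 2 = 11

11 split inversions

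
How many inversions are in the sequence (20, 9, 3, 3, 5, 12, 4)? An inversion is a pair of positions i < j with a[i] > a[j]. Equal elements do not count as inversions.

Inversion pairs (indices are 0-based):
(0,1): 20 > 9
(0,2): 20 > 3
(0,3): 20 > 3
(0,4): 20 > 5
(0,5): 20 > 12
(0,6): 20 > 4
(1,2): 9 > 3
(1,3): 9 > 3
(1,4): 9 > 5
(1,6): 9 > 4
(4,6): 5 > 4
(5,6): 12 > 4
That's 12 pairs.

12 inversions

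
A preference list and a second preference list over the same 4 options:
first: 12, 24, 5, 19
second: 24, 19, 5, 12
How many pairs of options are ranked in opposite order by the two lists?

Assign each item its position (1..4) in the first ordering, then rewrite the second ordering as that position sequence:
positions: 12→1, 24→2, 5→3, 19→4
second ordering as positions: [2, 4, 3, 1]
Discordant pairs = inversions in this position sequence.
2: 1 → 1
4: 3, 1 → 2
3: 1 → 1
1: 0
Total: 1 + 2 + 1 + 0 = 4

4 pairs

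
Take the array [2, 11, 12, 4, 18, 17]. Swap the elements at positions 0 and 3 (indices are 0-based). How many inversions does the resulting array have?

4 inversions

Positions 0 and 3 hold 2 and 4; after swapping, the array is [4, 11, 12, 2, 18, 17].
Element-by-element contributions:
4: 1
11: 1
12: 1
2: 0
18: 1
17: 0
Sum: 1 + 1 + 1 + 0 + 1 + 0 = 4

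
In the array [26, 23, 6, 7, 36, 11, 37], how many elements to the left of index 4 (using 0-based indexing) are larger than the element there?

0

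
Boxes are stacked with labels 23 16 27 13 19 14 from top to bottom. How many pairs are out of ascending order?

Inversion pairs (indices are 0-based):
(0,1): 23 > 16
(0,3): 23 > 13
(0,4): 23 > 19
(0,5): 23 > 14
(1,3): 16 > 13
(1,5): 16 > 14
(2,3): 27 > 13
(2,4): 27 > 19
(2,5): 27 > 14
(4,5): 19 > 14
That's 10 pairs.

Inversions: 10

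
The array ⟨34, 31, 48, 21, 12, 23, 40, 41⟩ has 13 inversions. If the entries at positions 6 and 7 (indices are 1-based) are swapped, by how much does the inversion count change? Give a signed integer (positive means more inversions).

Positions 6 and 7 hold 23 and 40; after swapping, the array is [34, 31, 48, 21, 12, 40, 23, 41].
Sweep left to right; for each value list the smaller values that follow it:
34: 4
31: 3
48: 5
21: 1
12: 0
40: 1
23: 0
41: 0
Sum: 4 + 3 + 5 + 1 + 0 + 1 + 0 + 0 = 14
Change: 14 − 13 = +1

+1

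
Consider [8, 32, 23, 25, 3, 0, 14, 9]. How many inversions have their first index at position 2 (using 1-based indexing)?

The element at index 2 is 32.
Elements after it: 23, 25, 3, 0, 14, 9
Those smaller than 32: 23, 25, 3, 0, 14, 9

6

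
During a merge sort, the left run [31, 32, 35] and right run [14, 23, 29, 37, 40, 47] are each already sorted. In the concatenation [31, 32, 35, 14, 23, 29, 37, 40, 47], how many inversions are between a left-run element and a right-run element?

9

Take each right-half value and tally the left-half values above it:
r = 14: 31, 32, 35 → 3
r = 23: 31, 32, 35 → 3
r = 29: 31, 32, 35 → 3
r = 37: none → 0
r = 40: none → 0
r = 47: none → 0
Cross-inversions: 3 + 3 + 3 + 0 + 0 + 0 = 9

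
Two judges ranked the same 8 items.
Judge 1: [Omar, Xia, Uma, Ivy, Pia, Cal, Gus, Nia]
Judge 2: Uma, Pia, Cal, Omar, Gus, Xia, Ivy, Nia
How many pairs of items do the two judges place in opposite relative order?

10

Assign each item its position (1..8) in the first ordering, then rewrite the second ordering as that position sequence:
positions: Omar→1, Xia→2, Uma→3, Ivy→4, Pia→5, Cal→6, Gus→7, Nia→8
second ordering as positions: [3, 5, 6, 1, 7, 2, 4, 8]
Discordant pairs = inversions in this position sequence.
3: 1, 2 → 2
5: 1, 2, 4 → 3
6: 1, 2, 4 → 3
1: 0
7: 2, 4 → 2
2: 0
4: 0
8: 0
Total: 2 + 3 + 3 + 0 + 2 + 0 + 0 + 0 = 10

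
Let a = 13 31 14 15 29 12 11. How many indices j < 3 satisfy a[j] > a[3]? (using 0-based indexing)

The element at index 3 is 15.
Elements before it: 13, 31, 14
Those larger than 15: 31

1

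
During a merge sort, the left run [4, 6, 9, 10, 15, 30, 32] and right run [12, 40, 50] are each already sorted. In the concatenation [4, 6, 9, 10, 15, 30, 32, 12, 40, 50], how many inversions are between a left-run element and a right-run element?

Split inversions: 3

Take each right-half value and tally the left-half values above it:
r = 12: 15, 30, 32 → 3
r = 40: none → 0
r = 50: none → 0
Cross-inversions: 3 + 0 + 0 = 3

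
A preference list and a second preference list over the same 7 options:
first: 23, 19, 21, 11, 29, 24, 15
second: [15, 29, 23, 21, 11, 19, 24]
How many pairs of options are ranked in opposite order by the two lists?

Assign each item its position (1..7) in the first ordering, then rewrite the second ordering as that position sequence:
positions: 23→1, 19→2, 21→3, 11→4, 29→5, 24→6, 15→7
second ordering as positions: [7, 5, 1, 3, 4, 2, 6]
Discordant pairs = inversions in this position sequence.
7: 5, 1, 3, 4, 2, 6 → 6
5: 1, 3, 4, 2 → 4
1: 0
3: 2 → 1
4: 2 → 1
2: 0
6: 0
Total: 6 + 4 + 0 + 1 + 1 + 0 + 0 = 12

12 pairs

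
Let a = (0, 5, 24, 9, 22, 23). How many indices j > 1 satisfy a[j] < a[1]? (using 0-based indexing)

The element at index 1 is 5.
Elements after it: 24, 9, 22, 23
None of them are smaller than 5.

0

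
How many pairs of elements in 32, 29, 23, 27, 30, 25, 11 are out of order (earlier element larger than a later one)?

16

Count, for each position, how many later elements it exceeds:
32: 6
29: 4
23: 1
27: 2
30: 2
25: 1
11: 0
Sum: 6 + 4 + 1 + 2 + 2 + 1 + 0 = 16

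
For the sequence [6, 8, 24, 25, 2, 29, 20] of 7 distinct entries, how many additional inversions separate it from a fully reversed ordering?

Maximum inversions for 7 distinct elements is C(7, 2) = 7·6/2 = 21.
Current inversions — for each element, count later smaller elements:
6: 1
8: 1
24: 2
25: 2
2: 0
29: 1
20: 0
Current total: 1 + 1 + 2 + 2 + 0 + 1 + 0 = 7
Shortfall: 21 − 7 = 14

14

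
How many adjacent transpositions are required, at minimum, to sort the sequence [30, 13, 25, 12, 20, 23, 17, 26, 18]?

19

The minimum number of adjacent swaps to sort an array equals its inversion count, since every such swap removes exactly one inversion.
Count inversions — for each element, later elements that are smaller:
30: 13, 25, 12, 20, 23, 17, 26, 18 → 8
13: 12 → 1
25: 12, 20, 23, 17, 18 → 5
12: none → 0
20: 17, 18 → 2
23: 17, 18 → 2
17: none → 0
26: 18 → 1
18: none → 0
Total inversions: 8 + 1 + 5 + 0 + 2 + 2 + 0 + 1 + 0 = 19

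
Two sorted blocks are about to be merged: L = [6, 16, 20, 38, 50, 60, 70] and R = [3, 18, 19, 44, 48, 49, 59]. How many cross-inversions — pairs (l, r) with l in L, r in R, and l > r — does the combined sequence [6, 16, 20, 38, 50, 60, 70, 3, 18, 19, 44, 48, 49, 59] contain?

28 cross-inversions

Count, for every r in R, how many entries of L exceed r:
r = 3: 6, 16, 20, 38, 50, 60, 70 → 7
r = 18: 20, 38, 50, 60, 70 → 5
r = 19: 20, 38, 50, 60, 70 → 5
r = 44: 50, 60, 70 → 3
r = 48: 50, 60, 70 → 3
r = 49: 50, 60, 70 → 3
r = 59: 60, 70 → 2
Cross-inversions: 7 + 5 + 5 + 3 + 3 + 3 + 2 = 28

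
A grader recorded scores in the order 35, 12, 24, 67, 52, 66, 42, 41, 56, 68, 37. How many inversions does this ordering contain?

20

For each element, count later entries that are smaller:
35 → 12, 24 → 2
12 → none → 0
24 → none → 0
67 → 52, 66, 42, 41, 56, 37 → 6
52 → 42, 41, 37 → 3
66 → 42, 41, 56, 37 → 4
42 → 41, 37 → 2
41 → 37 → 1
56 → 37 → 1
68 → 37 → 1
37 → none → 0
Sum: 2 + 0 + 0 + 6 + 3 + 4 + 2 + 1 + 1 + 1 + 0 = 20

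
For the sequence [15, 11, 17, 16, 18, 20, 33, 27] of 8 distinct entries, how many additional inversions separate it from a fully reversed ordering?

25

Maximum inversions for 8 distinct elements is C(8, 2) = 8·7/2 = 28.
Current inversions — for each element, count later smaller elements:
15: 1
11: 0
17: 1
16: 0
18: 0
20: 0
33: 1
27: 0
Current total: 1 + 0 + 1 + 0 + 0 + 0 + 1 + 0 = 3
Shortfall: 28 − 3 = 25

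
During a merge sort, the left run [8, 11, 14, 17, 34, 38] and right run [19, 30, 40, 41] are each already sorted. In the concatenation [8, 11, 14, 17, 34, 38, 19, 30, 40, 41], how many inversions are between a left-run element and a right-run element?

Take each right-half value and tally the left-half values above it:
r = 19: 34, 38 → 2
r = 30: 34, 38 → 2
r = 40: none → 0
r = 41: none → 0
Cross-inversions: 2 + 2 + 0 + 0 = 4

4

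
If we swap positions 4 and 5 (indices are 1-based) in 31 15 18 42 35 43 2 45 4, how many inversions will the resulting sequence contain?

15

Positions 4 and 5 hold 42 and 35; after swapping, the array is [31, 15, 18, 35, 42, 43, 2, 45, 4].
Count, for each position, how many later elements it exceeds:
31 → 15, 18, 2, 4 → 4
15 → 2, 4 → 2
18 → 2, 4 → 2
35 → 2, 4 → 2
42 → 2, 4 → 2
43 → 2, 4 → 2
2 → none → 0
45 → 4 → 1
4 → none → 0
Sum: 4 + 2 + 2 + 2 + 2 + 2 + 0 + 1 + 0 = 15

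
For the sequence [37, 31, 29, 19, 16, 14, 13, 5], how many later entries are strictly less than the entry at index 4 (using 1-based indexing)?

4

The element at index 4 is 19.
Elements after it: 16, 14, 13, 5
Those smaller than 19: 16, 14, 13, 5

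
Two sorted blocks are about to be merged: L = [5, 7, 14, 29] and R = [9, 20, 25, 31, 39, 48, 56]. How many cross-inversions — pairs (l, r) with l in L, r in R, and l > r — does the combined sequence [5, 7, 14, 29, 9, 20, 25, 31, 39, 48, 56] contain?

4 split inversions

Take each right-half value and tally the left-half values above it:
r = 9: 14, 29 → 2
r = 20: 29 → 1
r = 25: 29 → 1
r = 31: none → 0
r = 39: none → 0
r = 48: none → 0
r = 56: none → 0
Cross-inversions: 2 + 1 + 1 + 0 + 0 + 0 + 0 = 4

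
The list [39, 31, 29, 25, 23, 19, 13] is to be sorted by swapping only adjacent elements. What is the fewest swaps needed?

21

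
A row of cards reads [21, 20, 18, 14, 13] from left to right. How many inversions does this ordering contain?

Inversions: 10

Sweep left to right; for each value list the smaller values that follow it:
21 → 20, 18, 14, 13 → 4
20 → 18, 14, 13 → 3
18 → 14, 13 → 2
14 → 13 → 1
13 → none → 0
Sum: 4 + 3 + 2 + 1 + 0 = 10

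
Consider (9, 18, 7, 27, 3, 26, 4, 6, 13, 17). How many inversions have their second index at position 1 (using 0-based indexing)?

The element at index 1 is 18.
Elements before it: 9
None of them are larger than 18.

0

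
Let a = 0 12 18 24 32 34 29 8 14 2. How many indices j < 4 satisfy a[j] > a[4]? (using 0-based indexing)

The element at index 4 is 32.
Elements before it: 0, 12, 18, 24
None of them are larger than 32.

0 such elements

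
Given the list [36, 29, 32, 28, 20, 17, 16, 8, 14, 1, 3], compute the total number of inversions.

For each element, count later entries that are smaller:
36 → 29, 32, 28, 20, 17, 16, 8, 14, 1, 3 → 10
29 → 28, 20, 17, 16, 8, 14, 1, 3 → 8
32 → 28, 20, 17, 16, 8, 14, 1, 3 → 8
28 → 20, 17, 16, 8, 14, 1, 3 → 7
20 → 17, 16, 8, 14, 1, 3 → 6
17 → 16, 8, 14, 1, 3 → 5
16 → 8, 14, 1, 3 → 4
8 → 1, 3 → 2
14 → 1, 3 → 2
1 → none → 0
3 → none → 0
Sum: 10 + 8 + 8 + 7 + 6 + 5 + 4 + 2 + 2 + 0 + 0 = 52

Inversions: 52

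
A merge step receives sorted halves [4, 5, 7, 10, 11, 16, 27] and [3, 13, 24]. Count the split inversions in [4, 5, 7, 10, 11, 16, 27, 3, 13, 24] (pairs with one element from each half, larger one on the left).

10

Count, for every r in R, how many entries of L exceed r:
r = 3: 4, 5, 7, 10, 11, 16, 27 → 7
r = 13: 16, 27 → 2
r = 24: 27 → 1
Cross-inversions: 7 + 2 + 1 = 10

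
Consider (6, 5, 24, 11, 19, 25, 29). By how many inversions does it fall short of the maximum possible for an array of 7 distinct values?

18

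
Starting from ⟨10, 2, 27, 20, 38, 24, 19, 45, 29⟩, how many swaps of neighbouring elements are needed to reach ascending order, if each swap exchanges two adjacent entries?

There are 10 swaps.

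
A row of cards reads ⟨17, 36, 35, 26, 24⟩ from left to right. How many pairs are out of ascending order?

6 out-of-order pairs

Count, for each position, how many later elements it exceeds:
17: 0
36: 3
35: 2
26: 1
24: 0
Sum: 0 + 3 + 2 + 1 + 0 = 6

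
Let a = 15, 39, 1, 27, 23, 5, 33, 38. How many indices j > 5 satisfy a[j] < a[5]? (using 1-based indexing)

1

The element at index 5 is 23.
Elements after it: 5, 33, 38
Those smaller than 23: 5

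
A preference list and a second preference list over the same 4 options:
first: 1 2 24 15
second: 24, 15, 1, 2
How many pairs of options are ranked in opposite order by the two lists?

4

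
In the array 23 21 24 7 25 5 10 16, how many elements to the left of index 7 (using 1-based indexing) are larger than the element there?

The element at index 7 is 10.
Elements before it: 23, 21, 24, 7, 25, 5
Those larger than 10: 23, 21, 24, 25

4 such elements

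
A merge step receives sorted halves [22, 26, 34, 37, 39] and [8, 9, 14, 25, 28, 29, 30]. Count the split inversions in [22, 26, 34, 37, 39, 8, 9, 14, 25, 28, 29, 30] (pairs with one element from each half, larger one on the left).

There are 28 split inversions.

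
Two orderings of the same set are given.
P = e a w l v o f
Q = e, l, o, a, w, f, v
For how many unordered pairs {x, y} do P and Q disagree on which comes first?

Assign each item its position (1..7) in the first ordering, then rewrite the second ordering as that position sequence:
positions: e→1, a→2, w→3, l→4, v→5, o→6, f→7
second ordering as positions: [1, 4, 6, 2, 3, 7, 5]
Discordant pairs = inversions in this position sequence.
1: 0
4: 2, 3 → 2
6: 2, 3, 5 → 3
2: 0
3: 0
7: 5 → 1
5: 0
Total: 0 + 2 + 3 + 0 + 0 + 1 + 0 = 6

Disagreeing pairs: 6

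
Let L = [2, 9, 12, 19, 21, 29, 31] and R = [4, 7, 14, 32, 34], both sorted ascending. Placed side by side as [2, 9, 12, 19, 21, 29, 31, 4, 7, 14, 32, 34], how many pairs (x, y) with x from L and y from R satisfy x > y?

For each element r of the right run, count left-run elements greater than r:
r = 4: 9, 12, 19, 21, 29, 31 → 6
r = 7: 9, 12, 19, 21, 29, 31 → 6
r = 14: 19, 21, 29, 31 → 4
r = 32: none → 0
r = 34: none → 0
Cross-inversions: 6 + 6 + 4 + 0 + 0 = 16

16 cross-inversions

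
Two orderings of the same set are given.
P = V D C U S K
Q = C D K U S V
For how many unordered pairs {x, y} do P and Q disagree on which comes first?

8

Assign each item its position (1..6) in the first ordering, then rewrite the second ordering as that position sequence:
positions: V→1, D→2, C→3, U→4, S→5, K→6
second ordering as positions: [3, 2, 6, 4, 5, 1]
Discordant pairs = inversions in this position sequence.
3: 2, 1 → 2
2: 1 → 1
6: 4, 5, 1 → 3
4: 1 → 1
5: 1 → 1
1: 0
Total: 2 + 1 + 3 + 1 + 1 + 0 = 8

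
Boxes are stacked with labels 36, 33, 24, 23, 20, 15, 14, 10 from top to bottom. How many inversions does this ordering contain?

For each element, count later entries that are smaller:
36 → 33, 24, 23, 20, 15, 14, 10 → 7
33 → 24, 23, 20, 15, 14, 10 → 6
24 → 23, 20, 15, 14, 10 → 5
23 → 20, 15, 14, 10 → 4
20 → 15, 14, 10 → 3
15 → 14, 10 → 2
14 → 10 → 1
10 → none → 0
Sum: 7 + 6 + 5 + 4 + 3 + 2 + 1 + 0 = 28

28 inversions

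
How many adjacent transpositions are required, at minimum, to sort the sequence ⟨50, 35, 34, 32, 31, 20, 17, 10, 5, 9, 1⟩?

There are 54 adjacent swaps.

Each adjacent swap fixes exactly one inversion, so the minimum swap count equals the number of inversions.
Count inversions — for each element, later elements that are smaller:
50: 35, 34, 32, 31, 20, 17, 10, 5, 9, 1 → 10
35: 34, 32, 31, 20, 17, 10, 5, 9, 1 → 9
34: 32, 31, 20, 17, 10, 5, 9, 1 → 8
32: 31, 20, 17, 10, 5, 9, 1 → 7
31: 20, 17, 10, 5, 9, 1 → 6
20: 17, 10, 5, 9, 1 → 5
17: 10, 5, 9, 1 → 4
10: 5, 9, 1 → 3
5: 1 → 1
9: 1 → 1
1: none → 0
Total inversions: 10 + 9 + 8 + 7 + 6 + 5 + 4 + 3 + 1 + 1 + 0 = 54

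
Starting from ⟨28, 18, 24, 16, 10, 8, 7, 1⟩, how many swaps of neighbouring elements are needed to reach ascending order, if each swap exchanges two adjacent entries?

Each adjacent swap fixes exactly one inversion, so the minimum swap count equals the number of inversions.
Count inversions — for each element, later elements that are smaller:
28: 18, 24, 16, 10, 8, 7, 1 → 7
18: 16, 10, 8, 7, 1 → 5
24: 16, 10, 8, 7, 1 → 5
16: 10, 8, 7, 1 → 4
10: 8, 7, 1 → 3
8: 7, 1 → 2
7: 1 → 1
1: none → 0
Total inversions: 7 + 5 + 5 + 4 + 3 + 2 + 1 + 0 = 27

27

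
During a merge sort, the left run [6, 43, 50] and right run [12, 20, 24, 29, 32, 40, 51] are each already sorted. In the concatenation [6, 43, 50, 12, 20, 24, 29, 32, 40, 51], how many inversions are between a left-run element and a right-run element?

For each element r of the right run, count left-run elements greater than r:
r = 12: 43, 50 → 2
r = 20: 43, 50 → 2
r = 24: 43, 50 → 2
r = 29: 43, 50 → 2
r = 32: 43, 50 → 2
r = 40: 43, 50 → 2
r = 51: none → 0
Cross-inversions: 2 + 2 + 2 + 2 + 2 + 2 + 0 = 12

12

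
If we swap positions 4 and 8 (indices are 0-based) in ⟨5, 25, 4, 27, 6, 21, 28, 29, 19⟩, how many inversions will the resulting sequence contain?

Positions 4 and 8 hold 6 and 19; after swapping, the array is [5, 25, 4, 27, 19, 21, 28, 29, 6].
For each element, count later entries that are smaller:
5 → 4 → 1
25 → 4, 19, 21, 6 → 4
4 → none → 0
27 → 19, 21, 6 → 3
19 → 6 → 1
21 → 6 → 1
28 → 6 → 1
29 → 6 → 1
6 → none → 0
Sum: 1 + 4 + 0 + 3 + 1 + 1 + 1 + 1 + 0 = 12

12 inversions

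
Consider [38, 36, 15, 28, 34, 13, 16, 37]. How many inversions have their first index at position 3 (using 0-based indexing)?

2

The element at index 3 is 28.
Elements after it: 34, 13, 16, 37
Those smaller than 28: 13, 16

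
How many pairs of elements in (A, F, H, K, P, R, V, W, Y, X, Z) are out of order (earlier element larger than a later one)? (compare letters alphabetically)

For each element, count later entries that are smaller:
A → none → 0
F → none → 0
H → none → 0
K → none → 0
P → none → 0
R → none → 0
V → none → 0
W → none → 0
Y → X → 1
X → none → 0
Z → none → 0
Sum: 0 + 0 + 0 + 0 + 0 + 0 + 0 + 0 + 1 + 0 + 0 = 1

1 inversion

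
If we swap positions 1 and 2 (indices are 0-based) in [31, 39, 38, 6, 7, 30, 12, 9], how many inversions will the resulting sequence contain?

18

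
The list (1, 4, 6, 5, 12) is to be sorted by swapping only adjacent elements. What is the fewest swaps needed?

The minimum number of adjacent swaps to sort an array equals its inversion count, since every such swap removes exactly one inversion.
Count inversions — for each element, later elements that are smaller:
1: none → 0
4: none → 0
6: 5 → 1
5: none → 0
12: none → 0
Total inversions: 0 + 0 + 1 + 0 + 0 = 1

1 swap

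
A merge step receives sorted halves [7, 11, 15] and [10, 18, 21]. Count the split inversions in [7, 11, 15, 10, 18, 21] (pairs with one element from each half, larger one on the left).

Take each right-half value and tally the left-half values above it:
r = 10: 11, 15 → 2
r = 18: none → 0
r = 21: none → 0
Cross-inversions: 2 + 0 + 0 = 2

2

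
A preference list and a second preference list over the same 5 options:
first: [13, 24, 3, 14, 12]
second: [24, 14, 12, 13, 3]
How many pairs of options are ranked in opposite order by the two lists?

Pairs: 5

Assign each item its position (1..5) in the first ordering, then rewrite the second ordering as that position sequence:
positions: 13→1, 24→2, 3→3, 14→4, 12→5
second ordering as positions: [2, 4, 5, 1, 3]
Discordant pairs = inversions in this position sequence.
2: 1 → 1
4: 1, 3 → 2
5: 1, 3 → 2
1: 0
3: 0
Total: 1 + 2 + 2 + 0 + 0 = 5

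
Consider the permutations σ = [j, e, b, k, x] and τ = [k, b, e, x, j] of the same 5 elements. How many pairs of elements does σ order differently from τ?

Assign each item its position (1..5) in the first ordering, then rewrite the second ordering as that position sequence:
positions: j→1, e→2, b→3, k→4, x→5
second ordering as positions: [4, 3, 2, 5, 1]
Discordant pairs = inversions in this position sequence.
4: 3, 2, 1 → 3
3: 2, 1 → 2
2: 1 → 1
5: 1 → 1
1: 0
Total: 3 + 2 + 1 + 1 + 0 = 7

7 discordant pairs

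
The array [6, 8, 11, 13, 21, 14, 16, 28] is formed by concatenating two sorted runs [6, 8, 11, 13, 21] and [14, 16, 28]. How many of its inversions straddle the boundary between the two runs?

Take each right-half value and tally the left-half values above it:
r = 14: 21 → 1
r = 16: 21 → 1
r = 28: none → 0
Cross-inversions: 1 + 1 + 0 = 2

2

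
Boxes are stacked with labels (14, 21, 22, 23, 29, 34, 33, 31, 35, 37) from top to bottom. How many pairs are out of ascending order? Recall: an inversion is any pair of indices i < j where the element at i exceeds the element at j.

3 inversions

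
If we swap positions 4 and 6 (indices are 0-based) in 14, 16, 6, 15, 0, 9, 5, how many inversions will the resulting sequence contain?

Inversions: 16

Positions 4 and 6 hold 0 and 5; after swapping, the array is [14, 16, 6, 15, 5, 9, 0].
Count, for each position, how many later elements it exceeds:
14: 4
16: 5
6: 2
15: 3
5: 1
9: 1
0: 0
Sum: 4 + 5 + 2 + 3 + 1 + 1 + 0 = 16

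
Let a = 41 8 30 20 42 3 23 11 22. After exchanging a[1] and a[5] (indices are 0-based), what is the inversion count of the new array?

Positions 1 and 5 hold 8 and 3; after swapping, the array is [41, 3, 30, 20, 42, 8, 23, 11, 22].
Sweep left to right; for each value list the smaller values that follow it:
41 → 3, 30, 20, 8, 23, 11, 22 → 7
3 → none → 0
30 → 20, 8, 23, 11, 22 → 5
20 → 8, 11 → 2
42 → 8, 23, 11, 22 → 4
8 → none → 0
23 → 11, 22 → 2
11 → none → 0
22 → none → 0
Sum: 7 + 0 + 5 + 2 + 4 + 0 + 2 + 0 + 0 = 20

20 inversions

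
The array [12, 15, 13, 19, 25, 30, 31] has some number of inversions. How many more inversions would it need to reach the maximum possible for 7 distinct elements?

20 inversions short

Maximum inversions for 7 distinct elements is C(7, 2) = 7·6/2 = 21.
Current inversions — for each element, count later smaller elements:
12: 0
15: 1
13: 0
19: 0
25: 0
30: 0
31: 0
Current total: 0 + 1 + 0 + 0 + 0 + 0 + 0 = 1
Shortfall: 21 − 1 = 20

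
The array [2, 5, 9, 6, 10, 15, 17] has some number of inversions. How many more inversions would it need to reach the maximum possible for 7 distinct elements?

Maximum inversions for 7 distinct elements is C(7, 2) = 7·6/2 = 21.
Current inversions — for each element, count later smaller elements:
2: 0
5: 0
9: 1
6: 0
10: 0
15: 0
17: 0
Current total: 0 + 0 + 1 + 0 + 0 + 0 + 0 = 1
Shortfall: 21 − 1 = 20

20 inversions short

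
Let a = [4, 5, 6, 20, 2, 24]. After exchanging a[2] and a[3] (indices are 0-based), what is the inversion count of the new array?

Positions 2 and 3 hold 6 and 20; after swapping, the array is [4, 5, 20, 6, 2, 24].
Element-by-element contributions:
4: 1
5: 1
20: 2
6: 1
2: 0
24: 0
Sum: 1 + 1 + 2 + 1 + 0 + 0 = 5

5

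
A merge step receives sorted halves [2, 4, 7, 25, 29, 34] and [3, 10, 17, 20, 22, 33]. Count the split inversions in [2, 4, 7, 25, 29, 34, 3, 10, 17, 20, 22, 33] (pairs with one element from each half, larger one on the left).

18

Count, for every r in R, how many entries of L exceed r:
r = 3: 4, 7, 25, 29, 34 → 5
r = 10: 25, 29, 34 → 3
r = 17: 25, 29, 34 → 3
r = 20: 25, 29, 34 → 3
r = 22: 25, 29, 34 → 3
r = 33: 34 → 1
Cross-inversions: 5 + 3 + 3 + 3 + 3 + 1 = 18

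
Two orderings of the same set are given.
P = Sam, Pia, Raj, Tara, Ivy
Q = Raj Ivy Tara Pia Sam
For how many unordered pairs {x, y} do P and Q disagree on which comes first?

8

Assign each item its position (1..5) in the first ordering, then rewrite the second ordering as that position sequence:
positions: Sam→1, Pia→2, Raj→3, Tara→4, Ivy→5
second ordering as positions: [3, 5, 4, 2, 1]
Discordant pairs = inversions in this position sequence.
3: 2, 1 → 2
5: 4, 2, 1 → 3
4: 2, 1 → 2
2: 1 → 1
1: 0
Total: 2 + 3 + 2 + 1 + 0 = 8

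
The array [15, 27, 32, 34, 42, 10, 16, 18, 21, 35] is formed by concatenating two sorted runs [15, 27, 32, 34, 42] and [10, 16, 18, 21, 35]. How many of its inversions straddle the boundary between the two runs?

Count, for every r in R, how many entries of L exceed r:
r = 10: 15, 27, 32, 34, 42 → 5
r = 16: 27, 32, 34, 42 → 4
r = 18: 27, 32, 34, 42 → 4
r = 21: 27, 32, 34, 42 → 4
r = 35: 42 → 1
Cross-inversions: 5 + 4 + 4 + 4 + 1 = 18

18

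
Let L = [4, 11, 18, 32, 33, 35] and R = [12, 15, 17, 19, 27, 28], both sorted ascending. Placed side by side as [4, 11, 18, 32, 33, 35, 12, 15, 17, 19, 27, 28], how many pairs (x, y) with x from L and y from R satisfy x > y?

For each element r of the right run, count left-run elements greater than r:
r = 12: 18, 32, 33, 35 → 4
r = 15: 18, 32, 33, 35 → 4
r = 17: 18, 32, 33, 35 → 4
r = 19: 32, 33, 35 → 3
r = 27: 32, 33, 35 → 3
r = 28: 32, 33, 35 → 3
Cross-inversions: 4 + 4 + 4 + 3 + 3 + 3 = 21

Cross-inversions: 21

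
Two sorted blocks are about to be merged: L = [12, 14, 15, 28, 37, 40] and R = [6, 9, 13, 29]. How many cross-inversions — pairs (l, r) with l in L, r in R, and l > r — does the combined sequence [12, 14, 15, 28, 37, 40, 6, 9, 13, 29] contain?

Count, for every r in R, how many entries of L exceed r:
r = 6: 12, 14, 15, 28, 37, 40 → 6
r = 9: 12, 14, 15, 28, 37, 40 → 6
r = 13: 14, 15, 28, 37, 40 → 5
r = 29: 37, 40 → 2
Cross-inversions: 6 + 6 + 5 + 2 = 19

19 cross-inversions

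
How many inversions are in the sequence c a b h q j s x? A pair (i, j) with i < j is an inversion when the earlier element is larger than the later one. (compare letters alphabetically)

For each element, count later entries that are smaller:
c: 2
a: 0
b: 0
h: 0
q: 1
j: 0
s: 0
x: 0
Sum: 2 + 0 + 0 + 0 + 1 + 0 + 0 + 0 = 3

3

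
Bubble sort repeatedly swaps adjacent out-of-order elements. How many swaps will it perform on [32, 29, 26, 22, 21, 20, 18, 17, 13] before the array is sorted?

36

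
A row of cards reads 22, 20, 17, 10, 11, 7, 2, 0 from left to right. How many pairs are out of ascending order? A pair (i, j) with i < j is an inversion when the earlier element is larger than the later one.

Element-by-element contributions:
22: 7
20: 6
17: 5
10: 3
11: 3
7: 2
2: 1
0: 0
Sum: 7 + 6 + 5 + 3 + 3 + 2 + 1 + 0 = 27

27 out-of-order pairs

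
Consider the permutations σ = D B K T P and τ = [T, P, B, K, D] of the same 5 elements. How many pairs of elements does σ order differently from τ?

8 discordant pairs

Assign each item its position (1..5) in the first ordering, then rewrite the second ordering as that position sequence:
positions: D→1, B→2, K→3, T→4, P→5
second ordering as positions: [4, 5, 2, 3, 1]
Discordant pairs = inversions in this position sequence.
4: 2, 3, 1 → 3
5: 2, 3, 1 → 3
2: 1 → 1
3: 1 → 1
1: 0
Total: 3 + 3 + 1 + 1 + 0 = 8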